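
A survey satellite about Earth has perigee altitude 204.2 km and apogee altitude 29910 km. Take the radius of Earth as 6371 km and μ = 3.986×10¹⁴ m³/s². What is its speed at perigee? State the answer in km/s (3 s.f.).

r_p = 6371 + 204.2 = 6575.2 km = 6.5752×10⁶ m.
r_a = 6371 + 29910 = 36281 km = 3.6281×10⁷ m.
Semi-major axis a = (r_p + r_a)/2 = 21428 km = 2.143×10⁷ m.
Vis-viva: v² = μ(2/r − 1/a) = 3.986×10¹⁴ × (3.042×10⁻⁷ − 4.667×10⁻⁸) = 1.026×10⁸ m²/s².
v = 10130 m/s = 10.13 km/s.

v ≈ 10.1 km/s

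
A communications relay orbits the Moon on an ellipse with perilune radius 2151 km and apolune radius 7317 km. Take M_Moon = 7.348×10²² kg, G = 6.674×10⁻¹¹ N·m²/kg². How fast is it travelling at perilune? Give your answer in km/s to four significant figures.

μ = GM = 6.674×10⁻¹¹ × 7.348×10²² = 4.904×10¹² m³/s².
Semi-major axis a = (r_p + r_a)/2 = 4734.0 km = 4.734×10⁶ m.
Vis-viva: v² = μ(2/r − 1/a) = 4.904×10¹² × (9.298×10⁻⁷ − 2.112×10⁻⁷) = 3.524×10⁶ m²/s².
v = 1877 m/s = 1.877 km/s.

v ≈ 1.877 km/s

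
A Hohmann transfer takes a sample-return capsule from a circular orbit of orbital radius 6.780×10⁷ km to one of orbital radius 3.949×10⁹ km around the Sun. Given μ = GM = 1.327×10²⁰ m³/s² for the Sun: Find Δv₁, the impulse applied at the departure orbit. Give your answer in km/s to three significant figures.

Δv ≈ 17.8 km/s

r₁ = 6.780×10⁷ km = 6.780×10¹⁰ m.
r₂ = 3.949×10⁹ km = 3.949×10¹² m.
Transfer ellipse a_t = (r₁ + r₂)/2 = 2.008×10¹² m.
At r₁: circular v_c1 = √(μ/r₁) = 44240 m/s; transfer-perihelion v_p = √[μ(2/r₁ − 1/a_t)] = 62040 m/s.
Δv₁ = v_p − v_c1 = 17790 m/s.
= 17.79 km/s.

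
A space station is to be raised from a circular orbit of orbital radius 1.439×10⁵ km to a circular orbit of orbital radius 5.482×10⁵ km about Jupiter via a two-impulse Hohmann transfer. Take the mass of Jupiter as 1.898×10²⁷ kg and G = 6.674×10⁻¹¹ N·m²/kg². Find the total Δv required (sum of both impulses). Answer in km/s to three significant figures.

Δv_total ≈ 13.1 km/s

μ = GM = 6.674×10⁻¹¹ × 1.898×10²⁷ = 1.267×10¹⁷ m³/s².
r₁ = 1.439×10⁵ km = 1.439×10⁸ m.
r₂ = 5.482×10⁵ km = 5.482×10⁸ m.
Transfer ellipse a_t = (r₁ + r₂)/2 = 3.460×10⁸ m.
At r₁: circular v_c1 = √(μ/r₁) = 29670 m/s; transfer-perijove v_p = √[μ(2/r₁ − 1/a_t)] = 37340 m/s.
Δv₁ = v_p − v_c1 = 7674 m/s.
At r₂: circular v_c2 = √(μ/r₂) = 15200 m/s; transfer-apojove v_a = √[μ(2/r₂ − 1/a_t)] = 9802 m/s.
Δv₂ = v_c2 − v_a = 5399 m/s.
Total Δv = Δv₁ + Δv₂ = 13070 m/s = 13.07 km/s.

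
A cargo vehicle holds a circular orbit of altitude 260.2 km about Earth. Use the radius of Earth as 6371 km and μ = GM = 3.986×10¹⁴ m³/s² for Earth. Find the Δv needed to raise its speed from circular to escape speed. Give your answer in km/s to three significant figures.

Δv ≈ 3.21 km/s

r = 6371 + 260.2 = 6631.2 km = 6.6312×10⁶ m.
Circular speed v_c = √(μ/r) = 7753 m/s.
Escape speed v_esc = √(2μ/r) = √2 × v_c = 10960 m/s.
Δv = v_esc − v_c = 3211 m/s = 3.211 km/s.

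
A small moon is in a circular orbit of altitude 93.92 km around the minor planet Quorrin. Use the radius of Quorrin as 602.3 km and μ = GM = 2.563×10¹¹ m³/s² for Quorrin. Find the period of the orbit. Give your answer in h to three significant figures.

r = 602.3 + 93.92 = 696.22 km = 6.9622×10⁵ m.
Kepler's third law: T = 2π√(r³/μ) = 2π√((6.962×10⁵)³ / 2.563×10¹¹).
r³/μ = 1.317×10⁶ s², so T = 2π × 1.147×10³ = 7.210×10³ s.
Converting: 7.210×10³ s ÷ 3600 = 2.003 h.

T ≈ 2.00 h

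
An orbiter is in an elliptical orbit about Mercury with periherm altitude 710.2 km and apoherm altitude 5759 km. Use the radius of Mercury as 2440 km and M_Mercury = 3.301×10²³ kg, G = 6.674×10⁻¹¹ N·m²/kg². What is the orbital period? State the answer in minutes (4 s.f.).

T ≈ 301.6 minutes

μ = GM = 6.674×10⁻¹¹ × 3.301×10²³ = 2.203×10¹³ m³/s².
r_p = 2440 + 710.2 = 3150.2 km = 3.1502×10⁶ m.
r_a = 2440 + 5759 = 8199.0 km = 8.1990×10⁶ m.
Semi-major axis a = (r_p + r_a)/2 = (3150.2 + 8199.0)/2 = 5674.6 km = 5.675×10⁶ m.
By Kepler's third law T = 2π√(a³/μ) = 2π × 2.880×10³ = 1.810×10⁴ s.
= 301.6 minutes.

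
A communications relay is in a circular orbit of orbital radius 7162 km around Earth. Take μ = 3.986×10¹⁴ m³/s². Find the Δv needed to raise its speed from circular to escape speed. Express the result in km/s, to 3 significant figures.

r = 7162 km = 7.162×10⁶ m.
Circular speed v_c = √(μ/r) = 7460 m/s.
Escape speed v_esc = √(2μ/r) = √2 × v_c = 10550 m/s.
Δv = v_esc − v_c = 3090 m/s = 3.090 km/s.

Δv ≈ 3.09 km/s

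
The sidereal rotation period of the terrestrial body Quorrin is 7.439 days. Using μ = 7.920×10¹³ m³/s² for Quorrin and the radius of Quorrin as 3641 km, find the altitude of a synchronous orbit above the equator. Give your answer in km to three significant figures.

h_sync ≈ 90300 km

T = 7.439 days = 6.427×10⁵ s.
A synchronous orbit has period T, so by Kepler's third law a = (μT²/4π²)^(1/3).
μT²/4π² = 7.920×10¹³ × (6.427×10⁵)² / 39.48 = 8.287×10²³ m³.
a = 9.393×10⁷ m = 93931 km.
Altitude h = a − R = 93931 − 3641 = 90290 km.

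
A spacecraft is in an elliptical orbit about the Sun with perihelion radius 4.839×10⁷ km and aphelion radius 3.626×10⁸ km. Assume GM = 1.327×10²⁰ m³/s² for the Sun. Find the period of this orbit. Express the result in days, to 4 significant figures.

T ≈ 588.1 days

Semi-major axis a = (r_p + r_a)/2 = (4.8390×10⁷ + 3.6260×10⁸)/2 = 2.0550×10⁸ km = 2.055×10¹¹ m.
By Kepler's third law T = 2π√(a³/μ) = 2π × 8.087×10⁶ = 5.081×10⁷ s.
= 588.1 days.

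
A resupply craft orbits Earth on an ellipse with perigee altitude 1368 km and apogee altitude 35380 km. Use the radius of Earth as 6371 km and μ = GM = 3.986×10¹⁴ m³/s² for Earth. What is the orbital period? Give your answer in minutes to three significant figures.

r_p = 6371 + 1368 = 7739.0 km = 7.7390×10⁶ m.
r_a = 6371 + 35380 = 41751 km = 4.1751×10⁷ m.
Semi-major axis a = (r_p + r_a)/2 = (7739.0 + 41751)/2 = 24745 km = 2.474×10⁷ m.
By Kepler's third law T = 2π√(a³/μ) = 2π × 6.165×10³ = 3.874×10⁴ s.
= 645.6 minutes.

T ≈ 646 minutes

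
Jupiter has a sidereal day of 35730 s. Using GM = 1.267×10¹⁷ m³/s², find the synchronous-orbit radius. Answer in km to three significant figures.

A synchronous orbit has period T, so by Kepler's third law a = (μT²/4π²)^(1/3).
μT²/4π² = 1.267×10¹⁷ × (3.573×10⁴)² / 39.48 = 4.097×10²⁴ m³.
a = 1.600×10⁸ m = 1.6002×10⁵ km.

r_sync ≈ 1.60×10⁵ km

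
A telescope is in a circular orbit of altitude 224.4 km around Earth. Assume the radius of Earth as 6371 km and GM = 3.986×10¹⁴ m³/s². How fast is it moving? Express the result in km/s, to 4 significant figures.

r = 6371 + 224.4 = 6595.4 km = 6.5954×10⁶ m.
For a circular orbit v = √(μ/r) = √(3.986×10¹⁴ / 6.595×10⁶) = √(6.044×10⁷) = 7774 m/s.
That is 7.774 km/s.

v ≈ 7.774 km/s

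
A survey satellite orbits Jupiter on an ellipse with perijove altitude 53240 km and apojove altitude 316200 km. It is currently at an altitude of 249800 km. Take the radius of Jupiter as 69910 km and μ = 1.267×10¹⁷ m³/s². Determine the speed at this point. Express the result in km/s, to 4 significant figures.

r_p = 69910 + 53240 = 123150 km = 1.2315×10⁸ m.
r_a = 69910 + 316200 = 386110 km = 3.8611×10⁸ m.
r = 69910 + 249800 = 3.1971×10⁵ km = 3.197×10⁸ m.
Semi-major axis a = (r_p + r_a)/2 = 2.5463×10⁵ km = 2.546×10⁸ m.
Vis-viva: v² = μ(2/r − 1/a) = 1.267×10¹⁷ × (6.256×10⁻⁹ − 3.927×10⁻⁹) = 2.950×10⁸ m²/s².
v = 17180 m/s = 17.18 km/s.

v ≈ 17.18 km/s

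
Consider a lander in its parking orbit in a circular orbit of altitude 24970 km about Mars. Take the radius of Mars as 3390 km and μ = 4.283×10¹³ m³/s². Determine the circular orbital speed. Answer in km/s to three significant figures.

r = 3390 + 24970 = 28360 km = 2.8360×10⁷ m.
For a circular orbit v = √(μ/r) = √(4.283×10¹³ / 2.836×10⁷) = √(1.510×10⁶) = 1229 m/s.
That is 1.229 km/s.

v ≈ 1.23 km/s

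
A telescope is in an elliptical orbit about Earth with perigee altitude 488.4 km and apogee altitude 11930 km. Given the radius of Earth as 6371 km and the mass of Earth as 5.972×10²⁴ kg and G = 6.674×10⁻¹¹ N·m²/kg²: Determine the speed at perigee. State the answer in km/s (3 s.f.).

v ≈ 9.19 km/s

μ = GM = 6.674×10⁻¹¹ × 5.972×10²⁴ = 3.986×10¹⁴ m³/s².
r_p = 6371 + 488.4 = 6859.4 km = 6.8594×10⁶ m.
r_a = 6371 + 11930 = 18301 km = 1.8301×10⁷ m.
Semi-major axis a = (r_p + r_a)/2 = 12580 km = 1.258×10⁷ m.
Vis-viva: v² = μ(2/r − 1/a) = 3.986×10¹⁴ × (2.916×10⁻⁷ − 7.949×10⁻⁸) = 8.453×10⁷ m²/s².
v = 9194 m/s = 9.194 km/s.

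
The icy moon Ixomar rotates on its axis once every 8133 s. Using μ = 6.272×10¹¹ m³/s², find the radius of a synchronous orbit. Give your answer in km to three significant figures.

A synchronous orbit has period T, so by Kepler's third law a = (μT²/4π²)^(1/3).
μT²/4π² = 6.272×10¹¹ × (8.133×10³)² / 39.48 = 1.051×10¹⁸ m³.
a = 1.017×10⁶ m = 1016.7 km.

r_sync ≈ 1020 km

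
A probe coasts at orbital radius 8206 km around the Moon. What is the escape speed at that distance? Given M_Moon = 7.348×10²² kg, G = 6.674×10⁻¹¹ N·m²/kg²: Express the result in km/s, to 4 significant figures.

v_esc ≈ 1.093 km/s

μ = GM = 6.674×10⁻¹¹ × 7.348×10²² = 4.904×10¹² m³/s².
r = 8206 km = 8.206×10⁶ m.
Escape speed v_esc = √(2μ/r) = √(2 × 4.904×10¹² / 8.206×10⁶) = √(1.195×10⁶) = 1093 m/s.
= 1.093 km/s.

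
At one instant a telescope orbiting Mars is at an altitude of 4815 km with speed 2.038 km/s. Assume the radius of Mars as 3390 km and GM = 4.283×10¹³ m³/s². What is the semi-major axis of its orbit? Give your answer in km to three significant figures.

a ≈ 6810 km

r = 3390 + 4815 = 8205.0 km = 8.205×10⁶ m.
Vis-viva rearranged: 1/a = 2/r − v²/μ = 2.438×10⁻⁷ − 9.698×10⁻⁸ = 1.468×10⁻⁷ m⁻¹.
a = 6.813×10⁶ m = 6813.0 km.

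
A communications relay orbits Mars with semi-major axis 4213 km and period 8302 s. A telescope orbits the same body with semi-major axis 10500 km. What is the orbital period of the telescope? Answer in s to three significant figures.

Kepler's third law: T² ∝ a³, so T₂ = T₁ (a₂/a₁)^(3/2).
a₂/a₁ = 2.492, (a₂/a₁)^(3/2) = 3.935.
T₂ = 8302 × 3.935 = 32660 s.

T₂ ≈ 32700 s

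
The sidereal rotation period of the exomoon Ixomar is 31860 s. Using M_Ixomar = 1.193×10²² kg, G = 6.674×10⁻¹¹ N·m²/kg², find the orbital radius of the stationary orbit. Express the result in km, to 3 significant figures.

μ = GM = 6.674×10⁻¹¹ × 1.193×10²² = 7.962×10¹¹ m³/s².
A synchronous orbit has period T, so by Kepler's third law a = (μT²/4π²)^(1/3).
μT²/4π² = 7.962×10¹¹ × (3.186×10⁴)² / 39.48 = 2.047×10¹⁹ m³.
a = 2.736×10⁶ m = 2735.6 km.

r_sync ≈ 2740 km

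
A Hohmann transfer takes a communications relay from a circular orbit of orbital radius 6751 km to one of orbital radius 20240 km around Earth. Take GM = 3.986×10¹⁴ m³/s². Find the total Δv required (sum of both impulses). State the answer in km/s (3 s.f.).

Δv_total ≈ 3.03 km/s

r₁ = 6751 km = 6.751×10⁶ m.
r₂ = 20240 km = 2.024×10⁷ m.
Transfer ellipse a_t = (r₁ + r₂)/2 = 1.350×10⁷ m.
At r₁: circular v_c1 = √(μ/r₁) = 7684 m/s; transfer-perigee v_p = √[μ(2/r₁ − 1/a_t)] = 9410 m/s.
Δv₁ = v_p − v_c1 = 1726 m/s.
At r₂: circular v_c2 = √(μ/r₂) = 4438 m/s; transfer-apogee v_a = √[μ(2/r₂ − 1/a_t)] = 3139 m/s.
Δv₂ = v_c2 − v_a = 1299 m/s.
Total Δv = Δv₁ + Δv₂ = 3025 m/s = 3.025 km/s.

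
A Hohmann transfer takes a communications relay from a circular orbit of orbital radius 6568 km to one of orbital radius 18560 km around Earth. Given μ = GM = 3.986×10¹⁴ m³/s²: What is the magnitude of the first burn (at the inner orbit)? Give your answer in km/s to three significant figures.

r₁ = 6568 km = 6.568×10⁶ m.
r₂ = 18560 km = 1.856×10⁷ m.
Transfer ellipse a_t = (r₁ + r₂)/2 = 1.256×10⁷ m.
At r₁: circular v_c1 = √(μ/r₁) = 7790 m/s; transfer-perigee v_p = √[μ(2/r₁ − 1/a_t)] = 9468 m/s.
Δv₁ = v_p − v_c1 = 1678 m/s.
= 1.678 km/s.

Δv ≈ 1.68 km/s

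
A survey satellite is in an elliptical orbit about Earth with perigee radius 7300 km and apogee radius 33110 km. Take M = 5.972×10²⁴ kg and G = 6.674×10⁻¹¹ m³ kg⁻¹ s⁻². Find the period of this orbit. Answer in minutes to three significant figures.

μ = GM = 6.674×10⁻¹¹ × 5.972×10²⁴ = 3.986×10¹⁴ m³/s².
Semi-major axis a = (r_p + r_a)/2 = (7300.0 + 33110)/2 = 20205 km = 2.020×10⁷ m.
By Kepler's third law T = 2π√(a³/μ) = 2π × 4.549×10³ = 2.858×10⁴ s.
= 476.4 minutes.

T ≈ 476 minutes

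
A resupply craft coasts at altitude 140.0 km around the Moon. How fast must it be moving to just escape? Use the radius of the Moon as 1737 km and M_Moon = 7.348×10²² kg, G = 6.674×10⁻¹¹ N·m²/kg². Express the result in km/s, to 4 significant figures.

μ = GM = 6.674×10⁻¹¹ × 7.348×10²² = 4.904×10¹² m³/s².
r = 1737 + 140.0 = 1877.0 km = 1.8770×10⁶ m.
Escape speed v_esc = √(2μ/r) = √(2 × 4.904×10¹² / 1.877×10⁶) = √(5.225×10⁶) = 2286 m/s.
= 2.286 km/s.

v_esc ≈ 2.286 km/s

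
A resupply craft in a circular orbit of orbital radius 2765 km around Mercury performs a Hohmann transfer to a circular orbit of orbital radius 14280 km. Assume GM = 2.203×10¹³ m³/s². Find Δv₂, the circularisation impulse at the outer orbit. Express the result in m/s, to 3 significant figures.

Δv ≈ 535 m/s

r₁ = 2765 km = 2.765×10⁶ m.
r₂ = 14280 km = 1.428×10⁷ m.
Transfer ellipse a_t = (r₁ + r₂)/2 = 8.522×10⁶ m.
At r₁: circular v_c1 = √(μ/r₁) = 2823 m/s; transfer-periherm v_p = √[μ(2/r₁ − 1/a_t)] = 3654 m/s.
At r₂: circular v_c2 = √(μ/r₂) = 1242 m/s; transfer-apoherm v_a = √[μ(2/r₂ − 1/a_t)] = 707.5 m/s.
Δv₂ = v_c2 − v_a = 534.6 m/s.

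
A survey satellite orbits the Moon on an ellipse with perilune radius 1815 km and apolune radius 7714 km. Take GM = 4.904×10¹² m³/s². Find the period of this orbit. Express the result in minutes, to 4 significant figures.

T ≈ 491.8 minutes

Semi-major axis a = (r_p + r_a)/2 = (1815.0 + 7714.0)/2 = 4764.5 km = 4.764×10⁶ m.
By Kepler's third law T = 2π√(a³/μ) = 2π × 4.696×10³ = 2.951×10⁴ s.
= 491.8 minutes.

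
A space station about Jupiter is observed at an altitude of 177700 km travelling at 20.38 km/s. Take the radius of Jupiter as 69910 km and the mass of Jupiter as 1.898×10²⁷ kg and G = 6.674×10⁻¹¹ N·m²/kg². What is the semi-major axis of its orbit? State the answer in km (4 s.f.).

μ = GM = 6.674×10⁻¹¹ × 1.898×10²⁷ = 1.267×10¹⁷ m³/s².
r = 69910 + 177700 = 2.4761×10⁵ km = 2.476×10⁸ m.
Specific orbital energy ε = v²/2 − μ/r = (20380)²/2 − 1.267×10¹⁷/2.476×10⁸ = -3.039×10⁸ J/kg.
Since ε = −μ/(2a), a = −μ/(2ε) = 2.084×10⁸ m = 2.0841×10⁵ km.

a ≈ 2.084×10⁵ km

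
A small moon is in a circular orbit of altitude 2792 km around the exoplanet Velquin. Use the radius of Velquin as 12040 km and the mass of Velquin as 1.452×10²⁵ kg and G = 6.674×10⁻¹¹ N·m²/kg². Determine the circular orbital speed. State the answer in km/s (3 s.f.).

v ≈ 8.08 km/s

μ = GM = 6.674×10⁻¹¹ × 1.452×10²⁵ = 9.691×10¹⁴ m³/s².
r = 12040 + 2792 = 14832 km = 1.4832×10⁷ m.
For a circular orbit v = √(μ/r) = √(9.691×10¹⁴ / 1.483×10⁷) = √(6.534×10⁷) = 8083 m/s.
That is 8.083 km/s.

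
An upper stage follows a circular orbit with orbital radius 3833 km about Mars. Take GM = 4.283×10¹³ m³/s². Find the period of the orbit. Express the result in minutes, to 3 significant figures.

r = 3833 km = 3.833×10⁶ m.
Kepler's third law: T = 2π√(r³/μ) = 2π√((3.833×10⁶)³ / 4.283×10¹³).
r³/μ = 1.315×10⁶ s², so T = 2π × 1.147×10³ = 7.205×10³ s.
Converting: 7.205×10³ s ÷ 60.00 = 120.1 minutes.

T ≈ 120 minutes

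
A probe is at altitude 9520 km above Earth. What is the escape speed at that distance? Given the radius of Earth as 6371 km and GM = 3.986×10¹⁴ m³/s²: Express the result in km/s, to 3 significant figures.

r = 6371 + 9520 = 15891 km = 1.5891×10⁷ m.
Escape speed v_esc = √(2μ/r) = √(2 × 3.986×10¹⁴ / 1.589×10⁷) = √(5.017×10⁷) = 7083 m/s.
= 7.083 km/s.

v_esc ≈ 7.08 km/s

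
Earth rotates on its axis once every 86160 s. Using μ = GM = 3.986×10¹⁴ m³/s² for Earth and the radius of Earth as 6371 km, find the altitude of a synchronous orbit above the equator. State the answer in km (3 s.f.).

A synchronous orbit has period T, so by Kepler's third law a = (μT²/4π²)^(1/3).
μT²/4π² = 3.986×10¹⁴ × (8.616×10⁴)² / 39.48 = 7.495×10²² m³.
a = 4.216×10⁷ m = 42163 km.
Altitude h = a − R = 42163 − 6371 = 35792 km.

h_sync ≈ 35800 km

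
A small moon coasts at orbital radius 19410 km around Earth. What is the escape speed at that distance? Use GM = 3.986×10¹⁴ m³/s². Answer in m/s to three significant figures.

v_esc ≈ 6410 m/s

r = 19410 km = 1.941×10⁷ m.
Escape speed v_esc = √(2μ/r) = √(2 × 3.986×10¹⁴ / 1.941×10⁷) = √(4.107×10⁷) = 6409 m/s.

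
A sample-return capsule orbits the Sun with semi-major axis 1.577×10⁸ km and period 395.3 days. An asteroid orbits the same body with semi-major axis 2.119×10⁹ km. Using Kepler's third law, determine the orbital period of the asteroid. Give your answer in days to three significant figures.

Kepler's third law: T² ∝ a³, so T₂ = T₁ (a₂/a₁)^(3/2).
a₂/a₁ = 13.44, (a₂/a₁)^(3/2) = 49.25.
T₂ = 395.3 × 49.25 = 19470 days.

T₂ ≈ 19500 days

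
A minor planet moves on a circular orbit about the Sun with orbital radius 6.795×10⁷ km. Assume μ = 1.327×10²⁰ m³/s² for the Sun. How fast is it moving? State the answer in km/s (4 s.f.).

v ≈ 44.19 km/s

r = 6.795×10⁷ km = 6.795×10¹⁰ m.
For a circular orbit v = √(μ/r) = √(1.327×10²⁰ / 6.795×10¹⁰) = √(1.953×10⁹) = 44190 m/s.
That is 44.19 km/s.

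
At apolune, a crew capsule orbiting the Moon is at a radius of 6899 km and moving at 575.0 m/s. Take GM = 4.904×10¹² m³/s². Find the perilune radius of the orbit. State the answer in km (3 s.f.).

r_a = 6.899×10⁶ m.
Specific energy ε = v²/2 − μ/r = -5.455×10⁵ J/kg, so a = −μ/(2ε) = 4.495×10⁶ m.
The apsides satisfy r_p + r_a = 2a, so the perilune radius is 2a − r_a = 2.091×10⁶ m = 2090.7 km.

perilune radius ≈ 2090 km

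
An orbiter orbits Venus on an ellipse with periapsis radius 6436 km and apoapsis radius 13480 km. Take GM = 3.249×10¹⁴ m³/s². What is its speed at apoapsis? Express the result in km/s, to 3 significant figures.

v ≈ 3.95 km/s

Semi-major axis a = (r_p + r_a)/2 = 9958.0 km = 9.958×10⁶ m.
Vis-viva: v² = μ(2/r − 1/a) = 3.249×10¹⁴ × (1.484×10⁻⁷ − 1.004×10⁻⁷) = 1.558×10⁷ m²/s².
v = 3947 m/s = 3.947 km/s.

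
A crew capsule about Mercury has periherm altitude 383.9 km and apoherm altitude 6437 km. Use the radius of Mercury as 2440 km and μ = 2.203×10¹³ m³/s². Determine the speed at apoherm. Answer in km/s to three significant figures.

v ≈ 1.09 km/s

r_p = 2440 + 383.9 = 2823.9 km = 2.8239×10⁶ m.
r_a = 2440 + 6437 = 8877.0 km = 8.8770×10⁶ m.
Semi-major axis a = (r_p + r_a)/2 = 5850.4 km = 5.850×10⁶ m.
Vis-viva: v² = μ(2/r − 1/a) = 2.203×10¹³ × (2.253×10⁻⁷ − 1.709×10⁻⁷) = 1.198×10⁶ m²/s².
v = 1094 m/s = 1.094 km/s.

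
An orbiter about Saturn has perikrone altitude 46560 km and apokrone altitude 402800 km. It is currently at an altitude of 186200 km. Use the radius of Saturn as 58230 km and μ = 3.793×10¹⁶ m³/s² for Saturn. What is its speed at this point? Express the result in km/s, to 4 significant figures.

r_p = 58230 + 46560 = 104790 km = 1.0479×10⁸ m.
r_a = 58230 + 402800 = 461030 km = 4.6103×10⁸ m.
r = 58230 + 186200 = 2.4443×10⁵ km = 2.444×10⁸ m.
Semi-major axis a = (r_p + r_a)/2 = 2.8291×10⁵ km = 2.829×10⁸ m.
Vis-viva: v² = μ(2/r − 1/a) = 3.793×10¹⁶ × (8.182×10⁻⁹ − 3.535×10⁻⁹) = 1.763×10⁸ m²/s².
v = 13280 m/s = 13.28 km/s.

v ≈ 13.28 km/s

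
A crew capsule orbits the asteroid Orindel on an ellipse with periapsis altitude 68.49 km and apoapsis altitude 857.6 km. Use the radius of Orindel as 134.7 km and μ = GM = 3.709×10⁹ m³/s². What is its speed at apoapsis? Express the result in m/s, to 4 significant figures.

v ≈ 35.65 m/s

r_p = 134.7 + 68.49 = 203.19 km = 2.0319×10⁵ m.
r_a = 134.7 + 857.6 = 992.30 km = 9.9230×10⁵ m.
Semi-major axis a = (r_p + r_a)/2 = 597.75 km = 5.977×10⁵ m.
Vis-viva: v² = μ(2/r − 1/a) = 3.709×10⁹ × (2.016×10⁻⁶ − 1.673×10⁻⁶) = 1.271×10³ m²/s².
v = 35.65 m/s.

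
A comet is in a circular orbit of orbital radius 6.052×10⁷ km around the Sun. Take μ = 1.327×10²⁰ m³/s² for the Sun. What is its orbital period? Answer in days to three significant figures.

r = 6.052×10⁷ km = 6.052×10¹⁰ m.
Kepler's third law: T = 2π√(r³/μ) = 2π√((6.052×10¹⁰)³ / 1.327×10²⁰).
r³/μ = 1.670×10¹² s², so T = 2π × 1.292×10⁶ = 8.121×10⁶ s.
Converting: 8.121×10⁶ s ÷ 86400 = 93.99 days.

T ≈ 94.0 days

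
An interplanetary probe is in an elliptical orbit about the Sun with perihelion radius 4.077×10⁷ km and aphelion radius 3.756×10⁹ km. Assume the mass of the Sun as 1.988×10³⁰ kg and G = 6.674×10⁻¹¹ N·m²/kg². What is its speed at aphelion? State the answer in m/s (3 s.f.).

v ≈ 871 m/s

μ = GM = 6.674×10⁻¹¹ × 1.988×10³⁰ = 1.327×10²⁰ m³/s².
Semi-major axis a = (r_p + r_a)/2 = 1.8984×10⁹ km = 1.898×10¹² m.
Vis-viva: v² = μ(2/r − 1/a) = 1.327×10²⁰ × (5.325×10⁻¹³ − 5.268×10⁻¹³) = 7.586×10⁵ m²/s².
v = 871.0 m/s.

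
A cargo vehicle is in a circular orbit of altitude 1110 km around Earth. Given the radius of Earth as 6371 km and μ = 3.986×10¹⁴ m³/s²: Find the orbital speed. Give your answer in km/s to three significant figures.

v ≈ 7.30 km/s

r = 6371 + 1110 = 7481.0 km = 7.4810×10⁶ m.
For a circular orbit v = √(μ/r) = √(3.986×10¹⁴ / 7.481×10⁶) = √(5.328×10⁷) = 7299 m/s.
That is 7.299 km/s.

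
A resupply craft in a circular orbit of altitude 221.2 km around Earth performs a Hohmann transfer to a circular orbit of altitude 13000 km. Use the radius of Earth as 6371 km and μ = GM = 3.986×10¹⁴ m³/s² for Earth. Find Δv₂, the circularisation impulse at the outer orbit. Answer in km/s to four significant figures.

r₁ = 6371 + 221.2 = 6592.2 km = 6.5922×10⁶ m.
r₂ = 6371 + 13000 = 19371 km = 1.9371×10⁷ m.
Transfer ellipse a_t = (r₁ + r₂)/2 = 1.298×10⁷ m.
At r₁: circular v_c1 = √(μ/r₁) = 7776 m/s; transfer-perigee v_p = √[μ(2/r₁ − 1/a_t)] = 9499 m/s.
At r₂: circular v_c2 = √(μ/r₂) = 4536 m/s; transfer-apogee v_a = √[μ(2/r₂ − 1/a_t)] = 3233 m/s.
Δv₂ = v_c2 − v_a = 1304 m/s.
= 1.304 km/s.

Δv ≈ 1.304 km/s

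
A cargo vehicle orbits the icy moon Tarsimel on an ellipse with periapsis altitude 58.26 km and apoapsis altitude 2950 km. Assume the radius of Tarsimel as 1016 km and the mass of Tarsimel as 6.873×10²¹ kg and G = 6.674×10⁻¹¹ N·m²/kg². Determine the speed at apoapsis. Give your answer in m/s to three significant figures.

v ≈ 222 m/s

μ = GM = 6.674×10⁻¹¹ × 6.873×10²¹ = 4.587×10¹¹ m³/s².
r_p = 1016 + 58.26 = 1074.3 km = 1.0743×10⁶ m.
r_a = 1016 + 2950 = 3966.0 km = 3.9660×10⁶ m.
Semi-major axis a = (r_p + r_a)/2 = 2520.1 km = 2.520×10⁶ m.
Vis-viva: v² = μ(2/r − 1/a) = 4.587×10¹¹ × (5.043×10⁻⁷ − 3.968×10⁻⁷) = 4.930×10⁴ m²/s².
v = 222.0 m/s.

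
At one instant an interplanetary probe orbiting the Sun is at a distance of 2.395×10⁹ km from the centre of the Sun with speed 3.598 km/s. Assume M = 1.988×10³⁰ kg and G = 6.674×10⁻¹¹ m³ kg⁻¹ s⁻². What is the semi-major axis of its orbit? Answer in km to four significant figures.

μ = GM = 6.674×10⁻¹¹ × 1.988×10³⁰ = 1.327×10²⁰ m³/s².
r = 2.395×10¹² m.
Specific orbital energy ε = v²/2 − μ/r = (3598)²/2 − 1.327×10²⁰/2.395×10¹² = -4.893×10⁷ J/kg.
Since ε = −μ/(2a), a = −μ/(2ε) = 1.356×10¹² m = 1.3559×10⁹ km.

a ≈ 1.356×10⁹ km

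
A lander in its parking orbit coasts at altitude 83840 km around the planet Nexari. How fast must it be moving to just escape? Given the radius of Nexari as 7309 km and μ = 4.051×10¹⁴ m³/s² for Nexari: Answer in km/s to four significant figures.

r = 7309 + 83840 = 91149 km = 9.1149×10⁷ m.
Escape speed v_esc = √(2μ/r) = √(2 × 4.051×10¹⁴ / 9.115×10⁷) = √(8.889×10⁶) = 2981 m/s.
= 2.981 km/s.

v_esc ≈ 2.981 km/s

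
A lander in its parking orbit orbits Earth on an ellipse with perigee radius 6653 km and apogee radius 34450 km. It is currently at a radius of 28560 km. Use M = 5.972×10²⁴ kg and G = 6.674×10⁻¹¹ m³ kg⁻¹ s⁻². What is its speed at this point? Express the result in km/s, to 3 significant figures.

v ≈ 2.92 km/s

μ = GM = 6.674×10⁻¹¹ × 5.972×10²⁴ = 3.986×10¹⁴ m³/s².
Semi-major axis a = (r_p + r_a)/2 = 20552 km = 2.055×10⁷ m.
Vis-viva: v² = μ(2/r − 1/a) = 3.986×10¹⁴ × (7.003×10⁻⁸ − 4.866×10⁻⁸) = 8.517×10⁶ m²/s².
v = 2918 m/s = 2.918 km/s.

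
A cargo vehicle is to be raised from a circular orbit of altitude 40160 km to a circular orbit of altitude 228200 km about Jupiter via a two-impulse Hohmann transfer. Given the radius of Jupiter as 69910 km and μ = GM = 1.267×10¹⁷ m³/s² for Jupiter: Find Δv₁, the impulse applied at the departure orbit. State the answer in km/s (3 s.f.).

r₁ = 69910 + 40160 = 110070 km = 1.1007×10⁸ m.
r₂ = 69910 + 228200 = 298110 km = 2.9811×10⁸ m.
Transfer ellipse a_t = (r₁ + r₂)/2 = 2.041×10⁸ m.
At r₁: circular v_c1 = √(μ/r₁) = 33930 m/s; transfer-perijove v_p = √[μ(2/r₁ − 1/a_t)] = 41000 m/s.
Δv₁ = v_p − v_c1 = 7077 m/s.
= 7.077 km/s.

Δv ≈ 7.08 km/s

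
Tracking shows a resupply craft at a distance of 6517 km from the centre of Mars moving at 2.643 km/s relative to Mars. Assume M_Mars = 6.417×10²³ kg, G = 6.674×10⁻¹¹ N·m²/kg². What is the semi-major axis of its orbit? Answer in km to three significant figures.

a ≈ 6960 km

μ = GM = 6.674×10⁻¹¹ × 6.417×10²³ = 4.283×10¹³ m³/s².
r = 6.517×10⁶ m.
Specific orbital energy ε = v²/2 − μ/r = (2643)²/2 − 4.283×10¹³/6.517×10⁶ = -3.079×10⁶ J/kg.
Since ε = −μ/(2a), a = −μ/(2ε) = 6.955×10⁶ m = 6955.0 km.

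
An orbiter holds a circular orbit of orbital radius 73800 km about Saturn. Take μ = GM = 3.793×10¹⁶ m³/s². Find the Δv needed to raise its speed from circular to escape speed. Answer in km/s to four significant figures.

r = 73800 km = 7.380×10⁷ m.
Circular speed v_c = √(μ/r) = 22670 m/s.
Escape speed v_esc = √(2μ/r) = √2 × v_c = 32060 m/s.
Δv = v_esc − v_c = 9390 m/s = 9.390 km/s.

Δv ≈ 9.390 km/s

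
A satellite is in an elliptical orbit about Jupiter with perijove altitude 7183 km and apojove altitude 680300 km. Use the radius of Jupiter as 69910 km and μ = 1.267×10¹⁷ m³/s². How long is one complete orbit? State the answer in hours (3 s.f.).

r_p = 69910 + 7183 = 77093 km = 7.7093×10⁷ m.
r_a = 69910 + 680300 = 750210 km = 7.5021×10⁸ m.
Semi-major axis a = (r_p + r_a)/2 = (77093 + 7.5021×10⁵)/2 = 4.1365×10⁵ km = 4.137×10⁸ m.
By Kepler's third law T = 2π√(a³/μ) = 2π × 2.364×10⁴ = 1.485×10⁵ s.
= 41.25 hours.

T ≈ 41.3 hours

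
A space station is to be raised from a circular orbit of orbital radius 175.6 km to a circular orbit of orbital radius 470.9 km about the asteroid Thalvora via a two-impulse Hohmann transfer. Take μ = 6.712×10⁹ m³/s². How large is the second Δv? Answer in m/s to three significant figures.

r₁ = 175.6 km = 1.756×10⁵ m.
r₂ = 470.9 km = 4.709×10⁵ m.
Transfer ellipse a_t = (r₁ + r₂)/2 = 3.232×10⁵ m.
At r₁: circular v_c1 = √(μ/r₁) = 195.5 m/s; transfer-periapsis v_p = √[μ(2/r₁ − 1/a_t)] = 236.0 m/s.
At r₂: circular v_c2 = √(μ/r₂) = 119.4 m/s; transfer-apoapsis v_a = √[μ(2/r₂ − 1/a_t)] = 87.99 m/s.
Δv₂ = v_c2 − v_a = 31.39 m/s.

Δv ≈ 31.4 m/s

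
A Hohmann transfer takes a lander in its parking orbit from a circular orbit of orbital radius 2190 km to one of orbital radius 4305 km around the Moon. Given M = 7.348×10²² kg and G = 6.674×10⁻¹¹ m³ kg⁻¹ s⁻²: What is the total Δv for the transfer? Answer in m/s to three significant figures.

Δv_total ≈ 417 m/s

μ = GM = 6.674×10⁻¹¹ × 7.348×10²² = 4.904×10¹² m³/s².
r₁ = 2190 km = 2.190×10⁶ m.
r₂ = 4305 km = 4.305×10⁶ m.
Transfer ellipse a_t = (r₁ + r₂)/2 = 3.248×10⁶ m.
At r₁: circular v_c1 = √(μ/r₁) = 1496 m/s; transfer-perilune v_p = √[μ(2/r₁ − 1/a_t)] = 1723 m/s.
Δv₁ = v_p − v_c1 = 226.5 m/s.
At r₂: circular v_c2 = √(μ/r₂) = 1067 m/s; transfer-apolune v_a = √[μ(2/r₂ − 1/a_t)] = 876.5 m/s.
Δv₂ = v_c2 − v_a = 190.8 m/s.
Total Δv = Δv₁ + Δv₂ = 417.3 m/s.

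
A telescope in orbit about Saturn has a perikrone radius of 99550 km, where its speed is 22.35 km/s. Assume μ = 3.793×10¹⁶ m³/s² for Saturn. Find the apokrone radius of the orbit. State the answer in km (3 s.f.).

r_p = 9.955×10⁷ m.
Specific energy ε = v²/2 − μ/r = -1.313×10⁸ J/kg, so a = −μ/(2ε) = 1.445×10⁸ m.
The apsides satisfy r_p + r_a = 2a, so the apokrone radius is 2a − r_p = 1.894×10⁸ m = 1.8943×10⁵ km.

apokrone radius ≈ 1.89×10⁵ km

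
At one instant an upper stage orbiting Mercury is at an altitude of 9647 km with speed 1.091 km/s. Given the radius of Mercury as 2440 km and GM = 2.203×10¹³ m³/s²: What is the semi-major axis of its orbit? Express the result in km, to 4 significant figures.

a ≈ 8974 km

r = 2440 + 9647 = 12087 km = 1.209×10⁷ m.
Specific orbital energy ε = v²/2 − μ/r = (1091)²/2 − 2.203×10¹³/1.209×10⁷ = -1.227×10⁶ J/kg.
Since ε = −μ/(2a), a = −μ/(2ε) = 8.974×10⁶ m = 8973.7 km.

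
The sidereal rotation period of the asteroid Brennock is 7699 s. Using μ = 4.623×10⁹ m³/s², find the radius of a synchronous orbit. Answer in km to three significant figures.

A synchronous orbit has period T, so by Kepler's third law a = (μT²/4π²)^(1/3).
μT²/4π² = 4.623×10⁹ × (7.699×10³)² / 39.48 = 6.941×10¹⁵ m³.
a = 1.908×10⁵ m = 190.76 km.

r_sync ≈ 191 km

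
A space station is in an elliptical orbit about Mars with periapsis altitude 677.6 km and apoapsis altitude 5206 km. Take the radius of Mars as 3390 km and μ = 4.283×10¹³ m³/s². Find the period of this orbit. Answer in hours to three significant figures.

T ≈ 4.25 hours

r_p = 3390 + 677.6 = 4067.6 km = 4.0676×10⁶ m.
r_a = 3390 + 5206 = 8596.0 km = 8.5960×10⁶ m.
Semi-major axis a = (r_p + r_a)/2 = (4067.6 + 8596.0)/2 = 6331.8 km = 6.332×10⁶ m.
By Kepler's third law T = 2π√(a³/μ) = 2π × 2.435×10³ = 1.530×10⁴ s.
= 4.249 hours.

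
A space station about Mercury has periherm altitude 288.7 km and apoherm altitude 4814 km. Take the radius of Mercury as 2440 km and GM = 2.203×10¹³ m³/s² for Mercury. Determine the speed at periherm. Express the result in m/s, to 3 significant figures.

v ≈ 3430 m/s

r_p = 2440 + 288.7 = 2728.7 km = 2.7287×10⁶ m.
r_a = 2440 + 4814 = 7254.0 km = 7.2540×10⁶ m.
Semi-major axis a = (r_p + r_a)/2 = 4991.4 km = 4.991×10⁶ m.
Vis-viva: v² = μ(2/r − 1/a) = 2.203×10¹³ × (7.329×10⁻⁷ − 2.003×10⁻⁷) = 1.173×10⁷ m²/s².
v = 3425 m/s.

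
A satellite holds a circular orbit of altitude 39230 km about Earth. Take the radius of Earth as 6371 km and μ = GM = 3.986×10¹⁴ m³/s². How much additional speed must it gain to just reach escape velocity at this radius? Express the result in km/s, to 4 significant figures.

r = 6371 + 39230 = 45601 km = 4.5601×10⁷ m.
Circular speed v_c = √(μ/r) = 2957 m/s.
Escape speed v_esc = √(2μ/r) = √2 × v_c = 4181 m/s.
Δv = v_esc − v_c = 1225 m/s = 1.225 km/s.

Δv ≈ 1.225 km/s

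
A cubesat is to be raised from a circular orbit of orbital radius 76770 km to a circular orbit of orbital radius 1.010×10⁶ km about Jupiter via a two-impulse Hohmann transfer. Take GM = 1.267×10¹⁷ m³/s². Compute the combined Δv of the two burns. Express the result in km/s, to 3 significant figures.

Δv_total ≈ 21.8 km/s

r₁ = 76770 km = 7.677×10⁷ m.
r₂ = 1.010×10⁶ km = 1.010×10⁹ m.
Transfer ellipse a_t = (r₁ + r₂)/2 = 5.434×10⁸ m.
At r₁: circular v_c1 = √(μ/r₁) = 40620 m/s; transfer-perijove v_p = √[μ(2/r₁ − 1/a_t)] = 55390 m/s.
Δv₁ = v_p − v_c1 = 14760 m/s.
At r₂: circular v_c2 = √(μ/r₂) = 11200 m/s; transfer-apojove v_a = √[μ(2/r₂ − 1/a_t)] = 4210 m/s.
Δv₂ = v_c2 − v_a = 6990 m/s.
Total Δv = Δv₁ + Δv₂ = 21750 m/s = 21.75 km/s.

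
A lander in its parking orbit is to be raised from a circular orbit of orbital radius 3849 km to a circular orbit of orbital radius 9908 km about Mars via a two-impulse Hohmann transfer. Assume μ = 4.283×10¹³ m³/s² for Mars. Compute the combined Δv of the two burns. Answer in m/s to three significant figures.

r₁ = 3849 km = 3.849×10⁶ m.
r₂ = 9908 km = 9.908×10⁶ m.
Transfer ellipse a_t = (r₁ + r₂)/2 = 6.878×10⁶ m.
At r₁: circular v_c1 = √(μ/r₁) = 3336 m/s; transfer-periapsis v_p = √[μ(2/r₁ − 1/a_t)] = 4004 m/s.
Δv₁ = v_p − v_c1 = 667.8 m/s.
At r₂: circular v_c2 = √(μ/r₂) = 2079 m/s; transfer-apoapsis v_a = √[μ(2/r₂ − 1/a_t)] = 1555 m/s.
Δv₂ = v_c2 − v_a = 523.8 m/s.
Total Δv = Δv₁ + Δv₂ = 1192 m/s.

Δv_total ≈ 1190 m/s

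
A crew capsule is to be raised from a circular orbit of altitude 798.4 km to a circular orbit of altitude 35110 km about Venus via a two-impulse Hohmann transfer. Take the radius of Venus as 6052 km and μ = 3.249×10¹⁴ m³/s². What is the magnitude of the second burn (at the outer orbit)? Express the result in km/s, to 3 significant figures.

r₁ = 6052 + 798.4 = 6850.4 km = 6.8504×10⁶ m.
r₂ = 6052 + 35110 = 41162 km = 4.1162×10⁷ m.
Transfer ellipse a_t = (r₁ + r₂)/2 = 2.401×10⁷ m.
At r₁: circular v_c1 = √(μ/r₁) = 6887 m/s; transfer-periapsis v_p = √[μ(2/r₁ − 1/a_t)] = 9018 m/s.
At r₂: circular v_c2 = √(μ/r₂) = 2809 m/s; transfer-apoapsis v_a = √[μ(2/r₂ − 1/a_t)] = 1501 m/s.
Δv₂ = v_c2 − v_a = 1309 m/s.
= 1.309 km/s.

Δv ≈ 1.31 km/s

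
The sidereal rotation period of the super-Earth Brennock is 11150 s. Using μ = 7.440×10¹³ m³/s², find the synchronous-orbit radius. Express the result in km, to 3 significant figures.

A synchronous orbit has period T, so by Kepler's third law a = (μT²/4π²)^(1/3).
μT²/4π² = 7.440×10¹³ × (1.115×10⁴)² / 39.48 = 2.343×10²⁰ m³.
a = 6.165×10⁶ m = 6164.8 km.

r_sync ≈ 6160 km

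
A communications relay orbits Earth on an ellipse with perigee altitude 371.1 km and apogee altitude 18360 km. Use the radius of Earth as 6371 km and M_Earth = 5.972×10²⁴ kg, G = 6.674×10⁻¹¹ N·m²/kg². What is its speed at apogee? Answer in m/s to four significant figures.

v ≈ 2628 m/s

μ = GM = 6.674×10⁻¹¹ × 5.972×10²⁴ = 3.986×10¹⁴ m³/s².
r_p = 6371 + 371.1 = 6742.1 km = 6.7421×10⁶ m.
r_a = 6371 + 18360 = 24731 km = 2.4731×10⁷ m.
Semi-major axis a = (r_p + r_a)/2 = 15737 km = 1.574×10⁷ m.
Vis-viva: v² = μ(2/r − 1/a) = 3.986×10¹⁴ × (8.087×10⁻⁸ − 6.355×10⁻⁸) = 6.905×10⁶ m²/s².
v = 2628 m/s.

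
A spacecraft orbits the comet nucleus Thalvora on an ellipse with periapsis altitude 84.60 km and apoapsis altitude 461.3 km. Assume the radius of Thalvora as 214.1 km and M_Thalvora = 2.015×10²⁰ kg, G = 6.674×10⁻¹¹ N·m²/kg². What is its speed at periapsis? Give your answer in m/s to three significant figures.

μ = GM = 6.674×10⁻¹¹ × 2.015×10²⁰ = 1.345×10¹⁰ m³/s².
r_p = 214.1 + 84.60 = 298.70 km = 2.9870×10⁵ m.
r_a = 214.1 + 461.3 = 675.40 km = 6.7540×10⁵ m.
Semi-major axis a = (r_p + r_a)/2 = 487.05 km = 4.870×10⁵ m.
Vis-viva: v² = μ(2/r − 1/a) = 1.345×10¹⁰ × (6.696×10⁻⁶ − 2.053×10⁻⁶) = 6.243×10⁴ m²/s².
v = 249.9 m/s.

v ≈ 250 m/s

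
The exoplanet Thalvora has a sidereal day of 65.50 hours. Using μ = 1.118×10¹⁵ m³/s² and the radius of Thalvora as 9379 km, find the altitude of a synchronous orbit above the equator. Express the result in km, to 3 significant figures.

h_sync ≈ 1.07×10⁵ km

T = 65.50 hours = 2.358×10⁵ s.
A synchronous orbit has period T, so by Kepler's third law a = (μT²/4π²)^(1/3).
μT²/4π² = 1.118×10¹⁵ × (2.358×10⁵)² / 39.48 = 1.575×10²⁴ m³.
a = 1.163×10⁸ m = 1.1634×10⁵ km.
Altitude h = a − R = 1.1634×10⁵ − 9379 = 1.0696×10⁵ km.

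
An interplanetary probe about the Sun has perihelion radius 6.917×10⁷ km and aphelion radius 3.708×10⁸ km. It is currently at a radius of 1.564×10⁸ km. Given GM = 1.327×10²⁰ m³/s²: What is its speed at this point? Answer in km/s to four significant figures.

Semi-major axis a = (r_p + r_a)/2 = 2.1998×10⁸ km = 2.200×10¹¹ m.
Vis-viva: v² = μ(2/r − 1/a) = 1.327×10²⁰ × (1.279×10⁻¹¹ − 4.546×10⁻¹²) = 1.094×10⁹ m²/s².
v = 33070 m/s = 33.07 km/s.

v ≈ 33.07 km/s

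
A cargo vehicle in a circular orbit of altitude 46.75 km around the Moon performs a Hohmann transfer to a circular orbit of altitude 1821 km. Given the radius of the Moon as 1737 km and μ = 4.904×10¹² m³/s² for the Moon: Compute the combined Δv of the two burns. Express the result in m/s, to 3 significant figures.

Δv_total ≈ 470 m/s

r₁ = 1737 + 46.75 = 1783.8 km = 1.7838×10⁶ m.
r₂ = 1737 + 1821 = 3558.0 km = 3.5580×10⁶ m.
Transfer ellipse a_t = (r₁ + r₂)/2 = 2.671×10⁶ m.
At r₁: circular v_c1 = √(μ/r₁) = 1658 m/s; transfer-perilune v_p = √[μ(2/r₁ − 1/a_t)] = 1914 m/s.
Δv₁ = v_p − v_c1 = 255.7 m/s.
At r₂: circular v_c2 = √(μ/r₂) = 1174 m/s; transfer-apolune v_a = √[μ(2/r₂ − 1/a_t)] = 959.4 m/s.
Δv₂ = v_c2 − v_a = 214.6 m/s.
Total Δv = Δv₁ + Δv₂ = 470.2 m/s.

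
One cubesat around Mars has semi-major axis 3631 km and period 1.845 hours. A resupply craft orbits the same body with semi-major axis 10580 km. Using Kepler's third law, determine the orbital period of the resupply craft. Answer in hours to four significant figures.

T₂ ≈ 9.177 hours

Kepler's third law: T² ∝ a³, so T₂ = T₁ (a₂/a₁)^(3/2).
a₂/a₁ = 2.914, (a₂/a₁)^(3/2) = 4.974.
T₂ = 1.845 × 4.974 = 9.177 hours.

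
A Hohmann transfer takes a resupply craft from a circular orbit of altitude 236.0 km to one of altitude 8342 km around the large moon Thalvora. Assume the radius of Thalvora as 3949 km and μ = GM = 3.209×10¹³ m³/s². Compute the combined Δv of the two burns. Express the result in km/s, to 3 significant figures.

r₁ = 3949 + 236.0 = 4185.0 km = 4.1850×10⁶ m.
r₂ = 3949 + 8342 = 12291 km = 1.2291×10⁷ m.
Transfer ellipse a_t = (r₁ + r₂)/2 = 8.238×10⁶ m.
At r₁: circular v_c1 = √(μ/r₁) = 2769 m/s; transfer-periapsis v_p = √[μ(2/r₁ − 1/a_t)] = 3382 m/s.
Δv₁ = v_p − v_c1 = 613.3 m/s.
At r₂: circular v_c2 = √(μ/r₂) = 1616 m/s; transfer-apoapsis v_a = √[μ(2/r₂ − 1/a_t)] = 1152 m/s.
Δv₂ = v_c2 − v_a = 464.1 m/s.
Total Δv = Δv₁ + Δv₂ = 1077 m/s = 1.077 km/s.

Δv_total ≈ 1.08 km/s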